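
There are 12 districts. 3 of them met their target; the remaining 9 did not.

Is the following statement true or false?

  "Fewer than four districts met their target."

'Fewer than four districts met their target' holds iff |A ∩ B| < 4.
|A| = 12, |A ∩ B| = 3, |A ∖ B| = 9.
|A ∩ B| = 3, so the statement is true.

True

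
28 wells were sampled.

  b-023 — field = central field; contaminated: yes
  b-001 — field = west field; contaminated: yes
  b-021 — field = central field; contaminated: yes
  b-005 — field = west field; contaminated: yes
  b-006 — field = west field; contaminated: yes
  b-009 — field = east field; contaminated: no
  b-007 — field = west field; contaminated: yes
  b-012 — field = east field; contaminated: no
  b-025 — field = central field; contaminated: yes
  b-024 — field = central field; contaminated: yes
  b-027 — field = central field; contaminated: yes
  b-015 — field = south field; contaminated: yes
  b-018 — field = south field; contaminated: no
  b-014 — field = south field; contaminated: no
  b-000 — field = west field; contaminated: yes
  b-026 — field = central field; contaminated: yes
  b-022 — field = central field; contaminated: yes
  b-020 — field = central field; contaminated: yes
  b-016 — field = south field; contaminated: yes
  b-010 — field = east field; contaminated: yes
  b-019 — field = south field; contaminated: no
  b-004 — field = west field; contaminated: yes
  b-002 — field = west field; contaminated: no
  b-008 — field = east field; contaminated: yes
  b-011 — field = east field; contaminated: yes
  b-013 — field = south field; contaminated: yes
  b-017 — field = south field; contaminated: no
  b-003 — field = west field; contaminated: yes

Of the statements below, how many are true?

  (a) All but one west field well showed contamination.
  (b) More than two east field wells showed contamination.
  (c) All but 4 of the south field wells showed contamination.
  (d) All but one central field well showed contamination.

3

(a) west field: |A| = 8, |A ∩ B| = 7; needs |A ∖ B| = 1 — true.
(b) east field: |A| = 5, |A ∩ B| = 3; needs |A ∩ B| > 2 — true.
(c) south field: |A| = 7, |A ∩ B| = 3; needs |A ∖ B| = 4 — true.
(d) central field: |A| = 8, |A ∩ B| = 8; needs |A ∖ B| = 1 — false.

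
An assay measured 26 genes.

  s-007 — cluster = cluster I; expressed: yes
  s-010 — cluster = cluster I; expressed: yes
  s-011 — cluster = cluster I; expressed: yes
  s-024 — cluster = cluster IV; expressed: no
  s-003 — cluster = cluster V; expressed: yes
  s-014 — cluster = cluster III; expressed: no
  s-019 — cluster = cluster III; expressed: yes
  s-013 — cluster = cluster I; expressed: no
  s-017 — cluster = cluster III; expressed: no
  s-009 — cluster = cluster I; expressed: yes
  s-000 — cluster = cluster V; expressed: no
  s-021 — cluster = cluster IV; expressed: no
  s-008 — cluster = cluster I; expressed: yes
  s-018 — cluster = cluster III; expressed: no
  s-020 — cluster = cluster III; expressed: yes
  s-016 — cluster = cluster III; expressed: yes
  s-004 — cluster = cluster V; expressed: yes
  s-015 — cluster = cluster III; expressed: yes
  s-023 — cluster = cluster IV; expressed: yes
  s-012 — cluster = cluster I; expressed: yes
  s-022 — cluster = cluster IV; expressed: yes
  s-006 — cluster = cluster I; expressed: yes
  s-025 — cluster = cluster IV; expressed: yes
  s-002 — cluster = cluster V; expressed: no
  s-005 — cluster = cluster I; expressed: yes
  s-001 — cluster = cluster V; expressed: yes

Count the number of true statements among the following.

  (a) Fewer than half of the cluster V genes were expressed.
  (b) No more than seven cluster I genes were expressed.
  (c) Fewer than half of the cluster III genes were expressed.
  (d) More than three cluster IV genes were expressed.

(a) cluster V: |A| = 5, |A ∩ B| = 3; needs |A ∩ B| < |A ∖ B| — false.
(b) cluster I: |A| = 9, |A ∩ B| = 8; needs |A ∩ B| ≤ 7 — false.
(c) cluster III: |A| = 7, |A ∩ B| = 4; needs |A ∩ B| < |A ∖ B| — false.
(d) cluster IV: |A| = 5, |A ∩ B| = 3; needs |A ∩ B| > 3 — false.

0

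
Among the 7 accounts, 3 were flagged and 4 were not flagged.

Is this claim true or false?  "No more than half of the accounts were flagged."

True

'No more than half of the accounts were flagged' holds iff |A ∩ B| ≤ |A ∖ B|.
|A| = 7, |A ∩ B| = 3, |A ∖ B| = 4.
3 < 4, so the statement is true.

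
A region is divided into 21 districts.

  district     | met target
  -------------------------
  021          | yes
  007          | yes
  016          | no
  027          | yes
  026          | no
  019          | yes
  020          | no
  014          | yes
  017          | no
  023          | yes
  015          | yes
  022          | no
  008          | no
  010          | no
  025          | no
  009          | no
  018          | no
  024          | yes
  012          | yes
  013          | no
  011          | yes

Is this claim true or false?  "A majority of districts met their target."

The determiner here denotes the relation: |A ∩ B| > |A ∖ B|.
|A| = 21, |A ∩ B| = 10, |A ∖ B| = 11.
10 < 11, so the statement is false.

False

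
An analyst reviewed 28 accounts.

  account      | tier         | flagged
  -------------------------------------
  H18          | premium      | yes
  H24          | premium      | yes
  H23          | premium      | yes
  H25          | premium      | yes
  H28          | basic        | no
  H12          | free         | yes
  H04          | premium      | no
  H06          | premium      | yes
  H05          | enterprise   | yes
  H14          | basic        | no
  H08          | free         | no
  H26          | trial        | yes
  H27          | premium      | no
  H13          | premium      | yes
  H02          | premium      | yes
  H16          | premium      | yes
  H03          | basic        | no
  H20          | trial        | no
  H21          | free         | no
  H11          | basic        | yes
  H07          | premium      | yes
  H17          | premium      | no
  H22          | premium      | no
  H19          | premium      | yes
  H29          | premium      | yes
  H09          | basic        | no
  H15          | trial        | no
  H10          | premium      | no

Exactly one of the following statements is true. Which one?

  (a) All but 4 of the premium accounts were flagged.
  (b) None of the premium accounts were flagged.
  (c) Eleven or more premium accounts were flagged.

|A| = 16, |A ∩ B| = 11, |A ∖ B| = 5.
(a) requires |A ∖ B| = 4: false.
(b) requires A ∩ B = ∅ (|A ∩ B| = 0): false.
(c) requires |A ∩ B| ≥ 11: true.

(c)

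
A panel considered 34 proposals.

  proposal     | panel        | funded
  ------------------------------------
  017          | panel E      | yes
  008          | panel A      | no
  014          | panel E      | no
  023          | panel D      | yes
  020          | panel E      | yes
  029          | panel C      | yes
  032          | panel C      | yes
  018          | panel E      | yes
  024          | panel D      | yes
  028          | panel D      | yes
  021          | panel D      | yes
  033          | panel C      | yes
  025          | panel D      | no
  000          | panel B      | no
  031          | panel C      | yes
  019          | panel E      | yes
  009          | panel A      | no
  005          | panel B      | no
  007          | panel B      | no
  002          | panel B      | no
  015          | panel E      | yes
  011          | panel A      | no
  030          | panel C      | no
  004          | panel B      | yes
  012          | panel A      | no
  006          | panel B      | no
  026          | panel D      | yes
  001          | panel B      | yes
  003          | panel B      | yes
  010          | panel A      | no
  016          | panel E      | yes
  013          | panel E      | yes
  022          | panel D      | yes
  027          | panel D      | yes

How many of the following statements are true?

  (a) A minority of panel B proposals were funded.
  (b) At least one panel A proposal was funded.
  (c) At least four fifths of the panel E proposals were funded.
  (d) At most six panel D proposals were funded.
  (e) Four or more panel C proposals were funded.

(a) panel B: |A| = 8, |A ∩ B| = 3; needs |A ∩ B| < |A ∖ B| — true.
(b) panel A: |A| = 5, |A ∩ B| = 0; needs A ∩ B ≠ ∅ (|A ∩ B| ≥ 1) — false.
(c) panel E: |A| = 8, |A ∩ B| = 7; needs |A ∩ B| / |A| ≥ 4/5 — true.
(d) panel D: |A| = 8, |A ∩ B| = 7; needs |A ∩ B| ≤ 6 — false.
(e) panel C: |A| = 5, |A ∩ B| = 4; needs |A ∩ B| ≥ 4 — true.

3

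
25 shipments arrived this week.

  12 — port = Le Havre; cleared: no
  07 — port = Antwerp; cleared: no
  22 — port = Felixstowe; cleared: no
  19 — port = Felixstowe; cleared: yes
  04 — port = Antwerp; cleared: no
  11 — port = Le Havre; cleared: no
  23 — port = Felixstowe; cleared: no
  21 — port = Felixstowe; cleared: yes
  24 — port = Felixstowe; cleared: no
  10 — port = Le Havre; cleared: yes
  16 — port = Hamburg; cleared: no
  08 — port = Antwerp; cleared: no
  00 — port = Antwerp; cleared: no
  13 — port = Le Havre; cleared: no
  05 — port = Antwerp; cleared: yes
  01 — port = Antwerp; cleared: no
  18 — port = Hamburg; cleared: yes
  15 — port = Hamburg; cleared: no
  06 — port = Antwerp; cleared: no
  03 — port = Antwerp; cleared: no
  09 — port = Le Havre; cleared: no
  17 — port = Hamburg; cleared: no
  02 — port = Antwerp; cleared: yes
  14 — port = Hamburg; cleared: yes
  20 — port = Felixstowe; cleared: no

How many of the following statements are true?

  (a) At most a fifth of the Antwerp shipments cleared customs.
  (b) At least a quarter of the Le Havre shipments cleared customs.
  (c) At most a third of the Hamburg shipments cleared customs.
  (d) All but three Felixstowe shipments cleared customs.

0

(a) Antwerp: |A| = 9, |A ∩ B| = 2; needs |A ∩ B| / |A| ≤ 1/5 — false.
(b) Le Havre: |A| = 5, |A ∩ B| = 1; needs |A ∩ B| / |A| ≥ 1/4 — false.
(c) Hamburg: |A| = 5, |A ∩ B| = 2; needs |A ∩ B| / |A| ≤ 1/3 — false.
(d) Felixstowe: |A| = 6, |A ∩ B| = 2; needs |A ∖ B| = 3 — false.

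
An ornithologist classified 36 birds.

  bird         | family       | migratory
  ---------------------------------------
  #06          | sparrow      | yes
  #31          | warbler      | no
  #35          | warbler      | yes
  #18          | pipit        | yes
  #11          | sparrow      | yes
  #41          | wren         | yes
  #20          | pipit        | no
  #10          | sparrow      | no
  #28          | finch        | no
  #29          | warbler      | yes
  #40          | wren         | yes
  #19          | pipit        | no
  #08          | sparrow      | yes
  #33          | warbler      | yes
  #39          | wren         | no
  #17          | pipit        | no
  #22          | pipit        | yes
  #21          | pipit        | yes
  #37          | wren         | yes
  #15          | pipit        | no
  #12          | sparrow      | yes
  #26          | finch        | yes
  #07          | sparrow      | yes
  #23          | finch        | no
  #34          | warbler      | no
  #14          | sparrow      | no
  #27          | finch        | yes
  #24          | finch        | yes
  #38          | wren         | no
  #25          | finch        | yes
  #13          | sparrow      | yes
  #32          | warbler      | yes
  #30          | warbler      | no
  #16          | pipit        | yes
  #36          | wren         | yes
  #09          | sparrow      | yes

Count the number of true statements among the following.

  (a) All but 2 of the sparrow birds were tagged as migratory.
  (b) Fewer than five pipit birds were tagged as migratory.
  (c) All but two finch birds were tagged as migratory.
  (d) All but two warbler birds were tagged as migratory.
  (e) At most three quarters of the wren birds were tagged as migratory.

(a) sparrow: |A| = 9, |A ∩ B| = 7; needs |A ∖ B| = 2 — true.
(b) pipit: |A| = 8, |A ∩ B| = 4; needs |A ∩ B| < 5 — true.
(c) finch: |A| = 6, |A ∩ B| = 4; needs |A ∖ B| = 2 — true.
(d) warbler: |A| = 7, |A ∩ B| = 4; needs |A ∖ B| = 2 — false.
(e) wren: |A| = 6, |A ∩ B| = 4; needs |A ∩ B| / |A| ≤ 3/4 — true.

4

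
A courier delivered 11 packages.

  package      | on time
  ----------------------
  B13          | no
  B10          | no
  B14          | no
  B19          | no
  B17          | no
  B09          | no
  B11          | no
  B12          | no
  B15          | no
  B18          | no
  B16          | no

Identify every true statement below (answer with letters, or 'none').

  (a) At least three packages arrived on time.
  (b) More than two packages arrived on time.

|A| = 11, |A ∩ B| = 0, |A ∖ B| = 11.
(a) |A ∩ B| ≥ 3: fails.
(b) |A ∩ B| > 2: fails.

none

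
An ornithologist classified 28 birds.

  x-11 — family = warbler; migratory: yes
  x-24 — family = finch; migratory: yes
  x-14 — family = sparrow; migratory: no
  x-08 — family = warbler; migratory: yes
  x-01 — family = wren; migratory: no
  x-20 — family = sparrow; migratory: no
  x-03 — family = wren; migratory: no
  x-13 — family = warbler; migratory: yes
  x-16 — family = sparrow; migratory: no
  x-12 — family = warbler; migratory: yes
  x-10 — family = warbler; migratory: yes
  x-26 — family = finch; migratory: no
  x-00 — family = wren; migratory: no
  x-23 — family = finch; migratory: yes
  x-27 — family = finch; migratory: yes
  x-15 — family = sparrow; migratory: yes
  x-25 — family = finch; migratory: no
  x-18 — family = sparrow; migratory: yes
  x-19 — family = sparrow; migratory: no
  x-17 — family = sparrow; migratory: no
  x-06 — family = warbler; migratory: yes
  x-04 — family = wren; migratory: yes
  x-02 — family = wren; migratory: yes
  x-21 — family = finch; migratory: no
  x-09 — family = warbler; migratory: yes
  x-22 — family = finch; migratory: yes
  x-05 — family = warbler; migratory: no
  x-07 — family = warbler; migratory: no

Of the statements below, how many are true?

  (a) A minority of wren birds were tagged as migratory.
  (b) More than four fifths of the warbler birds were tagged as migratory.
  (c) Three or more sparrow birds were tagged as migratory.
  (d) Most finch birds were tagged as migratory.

(a) wren: |A| = 5, |A ∩ B| = 2; needs |A ∩ B| < |A ∖ B| — true.
(b) warbler: |A| = 9, |A ∩ B| = 7; needs |A ∩ B| / |A| > 4/5 — false.
(c) sparrow: |A| = 7, |A ∩ B| = 2; needs |A ∩ B| ≥ 3 — false.
(d) finch: |A| = 7, |A ∩ B| = 4; needs |A ∩ B| > |A ∖ B| — true.

2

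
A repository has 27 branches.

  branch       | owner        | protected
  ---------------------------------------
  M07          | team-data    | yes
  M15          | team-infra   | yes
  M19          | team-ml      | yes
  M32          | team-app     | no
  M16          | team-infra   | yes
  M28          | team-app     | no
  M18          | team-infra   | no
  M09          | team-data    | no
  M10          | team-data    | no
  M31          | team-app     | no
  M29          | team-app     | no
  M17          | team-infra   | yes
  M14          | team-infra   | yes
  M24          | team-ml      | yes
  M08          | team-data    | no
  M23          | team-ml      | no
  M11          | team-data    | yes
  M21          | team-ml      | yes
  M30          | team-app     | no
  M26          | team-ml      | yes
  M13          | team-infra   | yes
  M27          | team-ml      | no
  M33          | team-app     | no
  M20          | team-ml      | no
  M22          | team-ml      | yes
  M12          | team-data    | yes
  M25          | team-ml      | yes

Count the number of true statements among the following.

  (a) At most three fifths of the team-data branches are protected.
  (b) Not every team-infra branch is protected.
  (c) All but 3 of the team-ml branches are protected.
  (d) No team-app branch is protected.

(a) team-data: |A| = 6, |A ∩ B| = 3; needs |A ∩ B| / |A| ≤ 3/5 — true.
(b) team-infra: |A| = 6, |A ∩ B| = 5; needs A ⊄ B (|A ∖ B| ≥ 1) — true.
(c) team-ml: |A| = 9, |A ∩ B| = 6; needs |A ∖ B| = 3 — true.
(d) team-app: |A| = 6, |A ∩ B| = 0; needs A ∩ B = ∅ (|A ∩ B| = 0) — true.

4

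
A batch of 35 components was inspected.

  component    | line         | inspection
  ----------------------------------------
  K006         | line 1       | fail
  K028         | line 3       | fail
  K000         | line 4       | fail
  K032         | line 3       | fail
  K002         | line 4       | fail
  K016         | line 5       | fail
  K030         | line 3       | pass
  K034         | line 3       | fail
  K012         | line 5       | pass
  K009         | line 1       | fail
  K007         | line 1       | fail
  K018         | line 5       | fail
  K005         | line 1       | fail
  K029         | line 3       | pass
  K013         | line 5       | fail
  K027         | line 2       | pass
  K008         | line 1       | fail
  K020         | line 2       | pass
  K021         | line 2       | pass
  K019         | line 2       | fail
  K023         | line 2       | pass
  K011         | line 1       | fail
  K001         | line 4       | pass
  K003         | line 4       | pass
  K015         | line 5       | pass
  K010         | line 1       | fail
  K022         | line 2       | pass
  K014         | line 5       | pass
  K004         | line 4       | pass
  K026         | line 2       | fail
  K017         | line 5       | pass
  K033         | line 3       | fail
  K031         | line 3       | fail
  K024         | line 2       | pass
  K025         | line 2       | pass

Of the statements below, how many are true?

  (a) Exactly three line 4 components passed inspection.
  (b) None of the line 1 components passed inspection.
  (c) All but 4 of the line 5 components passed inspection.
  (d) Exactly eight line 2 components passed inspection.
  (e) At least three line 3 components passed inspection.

(a) line 4: |A| = 5, |A ∩ B| = 3; needs |A ∩ B| = 3 — true.
(b) line 1: |A| = 7, |A ∩ B| = 0; needs A ∩ B = ∅ (|A ∩ B| = 0) — true.
(c) line 5: |A| = 7, |A ∩ B| = 4; needs |A ∖ B| = 4 — false.
(d) line 2: |A| = 9, |A ∩ B| = 7; needs |A ∩ B| = 8 — false.
(e) line 3: |A| = 7, |A ∩ B| = 2; needs |A ∩ B| ≥ 3 — false.

2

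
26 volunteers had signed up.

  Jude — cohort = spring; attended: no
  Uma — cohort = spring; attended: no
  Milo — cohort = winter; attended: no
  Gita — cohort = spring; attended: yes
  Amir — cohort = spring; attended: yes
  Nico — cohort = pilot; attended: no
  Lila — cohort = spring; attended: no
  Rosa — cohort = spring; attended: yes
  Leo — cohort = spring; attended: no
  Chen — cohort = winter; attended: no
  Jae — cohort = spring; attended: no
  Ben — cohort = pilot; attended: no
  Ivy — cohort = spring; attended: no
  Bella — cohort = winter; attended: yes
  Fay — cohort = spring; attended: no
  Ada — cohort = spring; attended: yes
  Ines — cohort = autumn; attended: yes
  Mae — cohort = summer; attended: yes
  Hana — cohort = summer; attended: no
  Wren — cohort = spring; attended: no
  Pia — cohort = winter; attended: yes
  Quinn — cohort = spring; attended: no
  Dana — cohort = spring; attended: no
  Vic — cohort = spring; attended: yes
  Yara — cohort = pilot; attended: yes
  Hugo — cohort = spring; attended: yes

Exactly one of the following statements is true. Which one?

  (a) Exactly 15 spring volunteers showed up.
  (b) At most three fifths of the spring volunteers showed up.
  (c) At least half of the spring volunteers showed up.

(b)

|A| = 16, |A ∩ B| = 6, |A ∖ B| = 10.
(a) requires |A ∩ B| = 15: false.
(b) requires |A ∩ B| / |A| ≤ 3/5: true.
(c) requires |A ∩ B| ≥ |A ∖ B|: false.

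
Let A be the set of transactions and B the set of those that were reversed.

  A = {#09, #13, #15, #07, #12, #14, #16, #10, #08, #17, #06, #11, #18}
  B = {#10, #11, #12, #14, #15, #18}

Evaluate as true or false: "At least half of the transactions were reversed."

Truth condition: |A ∩ B| ≥ |A ∖ B|.
A (the restrictor) = {#09, #13, #15, #07, #12, #14, #16, #10, #08, #17, #06, #11, #18}, |A| = 13.
A ∩ B = {#15, #12, #14, #10, #11, #18}, so |A ∩ B| = 6.
A ∖ B = {#09, #13, #07, #16, #08, #17, #06}, so |A ∖ B| = 7.
6 < 7, so the statement is false.

False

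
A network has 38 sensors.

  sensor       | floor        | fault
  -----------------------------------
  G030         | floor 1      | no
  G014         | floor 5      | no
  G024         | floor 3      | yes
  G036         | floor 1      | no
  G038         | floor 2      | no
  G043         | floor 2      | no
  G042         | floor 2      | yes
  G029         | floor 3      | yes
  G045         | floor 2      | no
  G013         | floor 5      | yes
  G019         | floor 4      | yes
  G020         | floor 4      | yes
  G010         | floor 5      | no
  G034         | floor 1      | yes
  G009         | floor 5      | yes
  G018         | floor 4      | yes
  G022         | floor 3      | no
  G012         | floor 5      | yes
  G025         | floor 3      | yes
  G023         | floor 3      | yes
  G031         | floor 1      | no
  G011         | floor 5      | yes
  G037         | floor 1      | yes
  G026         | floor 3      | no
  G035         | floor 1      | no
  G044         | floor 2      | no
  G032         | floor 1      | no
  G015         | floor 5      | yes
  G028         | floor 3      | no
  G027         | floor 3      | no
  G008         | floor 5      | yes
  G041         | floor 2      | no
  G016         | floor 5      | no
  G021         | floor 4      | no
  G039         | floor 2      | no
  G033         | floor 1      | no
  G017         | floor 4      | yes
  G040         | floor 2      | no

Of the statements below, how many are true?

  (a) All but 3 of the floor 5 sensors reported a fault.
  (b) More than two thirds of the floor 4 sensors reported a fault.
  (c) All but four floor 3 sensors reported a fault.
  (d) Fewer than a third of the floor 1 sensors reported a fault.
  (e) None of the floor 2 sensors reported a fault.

(a) floor 5: |A| = 9, |A ∩ B| = 6; needs |A ∖ B| = 3 — true.
(b) floor 4: |A| = 5, |A ∩ B| = 4; needs |A ∩ B| / |A| > 2/3 — true.
(c) floor 3: |A| = 8, |A ∩ B| = 4; needs |A ∖ B| = 4 — true.
(d) floor 1: |A| = 8, |A ∩ B| = 2; needs |A ∩ B| / |A| < 1/3 — true.
(e) floor 2: |A| = 8, |A ∩ B| = 1; needs A ∩ B = ∅ (|A ∩ B| = 0) — false.

4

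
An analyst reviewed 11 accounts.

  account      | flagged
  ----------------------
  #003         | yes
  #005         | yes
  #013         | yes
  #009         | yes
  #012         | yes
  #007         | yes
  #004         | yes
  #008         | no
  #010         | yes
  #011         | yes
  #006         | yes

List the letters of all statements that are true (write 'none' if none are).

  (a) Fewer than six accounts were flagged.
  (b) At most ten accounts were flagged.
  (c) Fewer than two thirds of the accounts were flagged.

|A| = 11, |A ∩ B| = 10, |A ∖ B| = 1.
(a) |A ∩ B| < 6: fails.
(b) |A ∩ B| ≤ 10: holds.
(c) |A ∩ B| / |A| < 2/3: fails.

(b)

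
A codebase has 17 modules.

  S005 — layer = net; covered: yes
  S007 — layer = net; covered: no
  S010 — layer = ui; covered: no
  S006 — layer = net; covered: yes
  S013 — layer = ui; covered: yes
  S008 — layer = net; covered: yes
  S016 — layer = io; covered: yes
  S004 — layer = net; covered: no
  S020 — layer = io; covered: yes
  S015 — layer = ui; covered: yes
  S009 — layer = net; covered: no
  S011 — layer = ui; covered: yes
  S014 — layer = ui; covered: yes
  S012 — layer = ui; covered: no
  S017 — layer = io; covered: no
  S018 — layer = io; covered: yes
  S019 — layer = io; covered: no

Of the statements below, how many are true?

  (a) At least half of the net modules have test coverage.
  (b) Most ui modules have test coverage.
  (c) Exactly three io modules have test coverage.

(a) net: |A| = 6, |A ∩ B| = 3; needs |A ∩ B| ≥ |A ∖ B| — true.
(b) ui: |A| = 6, |A ∩ B| = 4; needs |A ∩ B| > |A ∖ B| — true.
(c) io: |A| = 5, |A ∩ B| = 3; needs |A ∩ B| = 3 — true.

3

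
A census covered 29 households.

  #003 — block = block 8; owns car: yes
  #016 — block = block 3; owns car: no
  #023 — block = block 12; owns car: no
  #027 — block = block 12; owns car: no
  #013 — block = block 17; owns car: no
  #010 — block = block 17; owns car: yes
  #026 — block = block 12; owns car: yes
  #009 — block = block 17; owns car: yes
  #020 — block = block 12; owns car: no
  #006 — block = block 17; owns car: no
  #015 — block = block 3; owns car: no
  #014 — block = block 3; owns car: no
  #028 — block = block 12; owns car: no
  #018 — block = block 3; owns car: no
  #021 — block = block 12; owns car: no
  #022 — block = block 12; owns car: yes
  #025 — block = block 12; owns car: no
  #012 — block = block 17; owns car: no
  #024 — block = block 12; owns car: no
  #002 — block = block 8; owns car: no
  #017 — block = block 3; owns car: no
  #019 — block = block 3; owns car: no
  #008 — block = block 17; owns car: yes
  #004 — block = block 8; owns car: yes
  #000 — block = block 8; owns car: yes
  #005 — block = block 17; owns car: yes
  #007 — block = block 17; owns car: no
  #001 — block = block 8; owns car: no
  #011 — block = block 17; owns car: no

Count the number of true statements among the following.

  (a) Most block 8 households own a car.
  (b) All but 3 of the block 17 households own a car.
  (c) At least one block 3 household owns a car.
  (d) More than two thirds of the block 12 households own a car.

(a) block 8: |A| = 5, |A ∩ B| = 3; needs |A ∩ B| > |A ∖ B| — true.
(b) block 17: |A| = 9, |A ∩ B| = 4; needs |A ∖ B| = 3 — false.
(c) block 3: |A| = 6, |A ∩ B| = 0; needs A ∩ B ≠ ∅ (|A ∩ B| ≥ 1) — false.
(d) block 12: |A| = 9, |A ∩ B| = 2; needs |A ∩ B| / |A| > 2/3 — false.

1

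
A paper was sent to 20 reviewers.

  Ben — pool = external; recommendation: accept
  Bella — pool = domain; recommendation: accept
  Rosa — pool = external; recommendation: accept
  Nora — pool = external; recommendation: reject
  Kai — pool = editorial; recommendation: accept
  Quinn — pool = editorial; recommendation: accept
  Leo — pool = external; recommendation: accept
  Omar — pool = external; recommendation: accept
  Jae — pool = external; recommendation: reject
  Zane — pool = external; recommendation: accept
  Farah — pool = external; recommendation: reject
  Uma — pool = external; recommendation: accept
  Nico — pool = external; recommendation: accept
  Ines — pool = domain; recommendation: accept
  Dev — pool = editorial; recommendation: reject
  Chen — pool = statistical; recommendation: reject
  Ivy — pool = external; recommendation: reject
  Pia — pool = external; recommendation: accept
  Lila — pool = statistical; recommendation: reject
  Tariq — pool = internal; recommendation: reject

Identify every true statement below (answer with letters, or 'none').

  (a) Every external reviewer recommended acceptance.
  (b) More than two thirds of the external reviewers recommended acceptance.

|A| = 12, |A ∩ B| = 8, |A ∖ B| = 4.
(a) A ⊆ B, i.e. every element of A is in B (|A ∖ B| = 0): fails.
(b) |A ∩ B| / |A| > 2/3: fails.

none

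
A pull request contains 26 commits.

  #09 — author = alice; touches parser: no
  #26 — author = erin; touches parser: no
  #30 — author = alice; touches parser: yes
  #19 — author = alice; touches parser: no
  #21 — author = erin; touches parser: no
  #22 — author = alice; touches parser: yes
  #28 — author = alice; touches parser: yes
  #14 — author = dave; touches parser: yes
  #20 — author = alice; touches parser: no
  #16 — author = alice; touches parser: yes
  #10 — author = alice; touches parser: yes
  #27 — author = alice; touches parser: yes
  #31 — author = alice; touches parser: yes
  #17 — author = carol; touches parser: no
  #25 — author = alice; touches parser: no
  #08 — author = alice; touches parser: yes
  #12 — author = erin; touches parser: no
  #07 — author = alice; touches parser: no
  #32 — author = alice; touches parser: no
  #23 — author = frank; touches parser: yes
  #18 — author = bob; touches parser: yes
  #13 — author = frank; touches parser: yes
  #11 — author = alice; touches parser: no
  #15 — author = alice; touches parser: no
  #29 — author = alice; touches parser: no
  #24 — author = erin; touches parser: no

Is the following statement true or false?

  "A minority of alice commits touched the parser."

True

'A minority of alice commits touched the parser' holds iff |A ∩ B| < |A ∖ B|.
|A| = 17, |A ∩ B| = 8, |A ∖ B| = 9.
8 < 9, so the statement is true.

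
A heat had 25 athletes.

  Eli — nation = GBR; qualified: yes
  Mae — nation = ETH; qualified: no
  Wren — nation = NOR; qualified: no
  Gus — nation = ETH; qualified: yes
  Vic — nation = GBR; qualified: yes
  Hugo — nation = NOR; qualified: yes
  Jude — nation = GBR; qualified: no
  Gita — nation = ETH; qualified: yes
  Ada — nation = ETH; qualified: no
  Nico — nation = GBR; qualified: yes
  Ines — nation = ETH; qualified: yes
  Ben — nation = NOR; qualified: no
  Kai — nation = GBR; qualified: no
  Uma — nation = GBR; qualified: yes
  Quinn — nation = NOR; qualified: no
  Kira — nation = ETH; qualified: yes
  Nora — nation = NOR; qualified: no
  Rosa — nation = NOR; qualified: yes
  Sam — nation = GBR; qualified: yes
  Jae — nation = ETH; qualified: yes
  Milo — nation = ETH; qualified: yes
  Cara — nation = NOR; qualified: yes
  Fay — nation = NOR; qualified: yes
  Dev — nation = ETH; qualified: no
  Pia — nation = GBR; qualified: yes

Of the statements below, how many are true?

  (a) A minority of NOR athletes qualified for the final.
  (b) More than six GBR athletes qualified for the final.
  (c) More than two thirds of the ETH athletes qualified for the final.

0

(a) NOR: |A| = 8, |A ∩ B| = 4; needs |A ∩ B| < |A ∖ B| — false.
(b) GBR: |A| = 8, |A ∩ B| = 6; needs |A ∩ B| > 6 — false.
(c) ETH: |A| = 9, |A ∩ B| = 6; needs |A ∩ B| / |A| > 2/3 — false.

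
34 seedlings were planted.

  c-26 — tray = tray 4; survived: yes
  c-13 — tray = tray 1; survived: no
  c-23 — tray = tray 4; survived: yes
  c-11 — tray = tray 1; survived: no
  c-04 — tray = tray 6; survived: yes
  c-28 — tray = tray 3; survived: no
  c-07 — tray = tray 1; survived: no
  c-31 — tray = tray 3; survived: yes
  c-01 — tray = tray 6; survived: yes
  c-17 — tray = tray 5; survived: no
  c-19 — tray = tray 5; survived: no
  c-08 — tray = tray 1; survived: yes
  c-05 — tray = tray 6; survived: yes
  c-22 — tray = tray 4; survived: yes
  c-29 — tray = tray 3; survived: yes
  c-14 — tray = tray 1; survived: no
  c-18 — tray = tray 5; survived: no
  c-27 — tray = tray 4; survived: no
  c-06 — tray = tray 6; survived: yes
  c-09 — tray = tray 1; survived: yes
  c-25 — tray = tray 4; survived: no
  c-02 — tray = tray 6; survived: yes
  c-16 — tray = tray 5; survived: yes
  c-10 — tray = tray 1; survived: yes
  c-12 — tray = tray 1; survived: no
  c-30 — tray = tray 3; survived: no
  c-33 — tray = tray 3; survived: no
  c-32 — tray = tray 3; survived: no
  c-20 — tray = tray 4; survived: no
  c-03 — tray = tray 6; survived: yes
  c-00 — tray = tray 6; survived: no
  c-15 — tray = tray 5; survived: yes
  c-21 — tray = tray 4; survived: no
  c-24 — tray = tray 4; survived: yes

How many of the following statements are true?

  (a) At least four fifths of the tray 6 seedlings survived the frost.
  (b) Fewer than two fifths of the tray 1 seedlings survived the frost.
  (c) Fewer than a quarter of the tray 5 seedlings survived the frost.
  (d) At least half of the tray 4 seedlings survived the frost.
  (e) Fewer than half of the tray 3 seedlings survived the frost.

4

(a) tray 6: |A| = 7, |A ∩ B| = 6; needs |A ∩ B| / |A| ≥ 4/5 — true.
(b) tray 1: |A| = 8, |A ∩ B| = 3; needs |A ∩ B| / |A| < 2/5 — true.
(c) tray 5: |A| = 5, |A ∩ B| = 2; needs |A ∩ B| / |A| < 1/4 — false.
(d) tray 4: |A| = 8, |A ∩ B| = 4; needs |A ∩ B| ≥ |A ∖ B| — true.
(e) tray 3: |A| = 6, |A ∩ B| = 2; needs |A ∩ B| < |A ∖ B| — true.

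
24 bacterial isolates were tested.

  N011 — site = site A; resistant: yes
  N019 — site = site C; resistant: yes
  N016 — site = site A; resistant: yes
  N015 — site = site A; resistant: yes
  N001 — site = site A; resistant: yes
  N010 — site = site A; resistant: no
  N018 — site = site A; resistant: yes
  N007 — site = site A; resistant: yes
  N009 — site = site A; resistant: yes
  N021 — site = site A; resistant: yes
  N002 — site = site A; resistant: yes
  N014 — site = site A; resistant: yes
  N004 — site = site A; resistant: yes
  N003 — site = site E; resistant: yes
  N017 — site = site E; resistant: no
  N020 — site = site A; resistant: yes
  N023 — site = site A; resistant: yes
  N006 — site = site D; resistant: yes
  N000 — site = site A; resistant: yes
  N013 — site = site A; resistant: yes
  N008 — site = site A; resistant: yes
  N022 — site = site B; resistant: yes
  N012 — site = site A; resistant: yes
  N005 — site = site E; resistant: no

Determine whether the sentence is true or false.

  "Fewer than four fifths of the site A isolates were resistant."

False

'Fewer than four fifths of the site A isolates were resistant' holds iff |A ∩ B| / |A| < 4/5.
|A| = 18, |A ∩ B| = 17, |A ∖ B| = 1.
|A ∩ B|/|A| = 17/18, so the statement is false.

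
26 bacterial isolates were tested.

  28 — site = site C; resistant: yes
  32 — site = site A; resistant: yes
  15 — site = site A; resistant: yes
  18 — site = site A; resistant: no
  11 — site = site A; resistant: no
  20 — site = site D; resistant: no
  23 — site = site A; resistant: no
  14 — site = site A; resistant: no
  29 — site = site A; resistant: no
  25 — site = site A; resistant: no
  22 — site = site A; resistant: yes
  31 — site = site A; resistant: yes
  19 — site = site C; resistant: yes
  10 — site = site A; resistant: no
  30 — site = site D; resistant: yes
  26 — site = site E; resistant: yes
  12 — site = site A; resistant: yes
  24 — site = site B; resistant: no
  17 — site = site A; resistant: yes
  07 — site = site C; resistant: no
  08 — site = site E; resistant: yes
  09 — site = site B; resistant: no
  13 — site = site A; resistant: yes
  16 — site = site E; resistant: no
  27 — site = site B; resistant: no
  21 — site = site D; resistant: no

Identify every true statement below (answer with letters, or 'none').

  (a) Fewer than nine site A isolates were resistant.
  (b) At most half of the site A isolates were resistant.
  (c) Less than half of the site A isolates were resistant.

(a), (b)

|A| = 14, |A ∩ B| = 7, |A ∖ B| = 7.
(a) |A ∩ B| < 9: holds.
(b) |A ∩ B| ≤ |A ∖ B|: holds.
(c) |A ∩ B| < |A ∖ B|: fails.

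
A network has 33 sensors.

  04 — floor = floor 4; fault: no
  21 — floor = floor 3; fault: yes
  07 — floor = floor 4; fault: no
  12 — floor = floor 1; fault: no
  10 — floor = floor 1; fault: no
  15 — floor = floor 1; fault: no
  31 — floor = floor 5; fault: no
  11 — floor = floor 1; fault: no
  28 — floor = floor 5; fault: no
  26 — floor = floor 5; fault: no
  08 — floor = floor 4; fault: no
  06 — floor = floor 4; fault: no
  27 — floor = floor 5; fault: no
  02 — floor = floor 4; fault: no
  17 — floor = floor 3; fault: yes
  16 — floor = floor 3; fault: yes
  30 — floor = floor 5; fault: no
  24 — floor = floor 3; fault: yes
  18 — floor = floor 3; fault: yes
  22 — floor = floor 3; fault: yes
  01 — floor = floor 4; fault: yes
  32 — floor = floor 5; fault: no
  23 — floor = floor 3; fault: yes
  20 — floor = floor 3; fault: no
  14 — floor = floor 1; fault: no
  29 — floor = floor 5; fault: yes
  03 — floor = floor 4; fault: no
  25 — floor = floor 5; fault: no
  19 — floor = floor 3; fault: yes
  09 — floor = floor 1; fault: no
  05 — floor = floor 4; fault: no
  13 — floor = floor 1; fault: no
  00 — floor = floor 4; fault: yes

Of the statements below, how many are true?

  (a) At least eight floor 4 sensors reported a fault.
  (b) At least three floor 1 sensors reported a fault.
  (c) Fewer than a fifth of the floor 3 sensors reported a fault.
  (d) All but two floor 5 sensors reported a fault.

(a) floor 4: |A| = 9, |A ∩ B| = 2; needs |A ∩ B| ≥ 8 — false.
(b) floor 1: |A| = 7, |A ∩ B| = 0; needs |A ∩ B| ≥ 3 — false.
(c) floor 3: |A| = 9, |A ∩ B| = 8; needs |A ∩ B| / |A| < 1/5 — false.
(d) floor 5: |A| = 8, |A ∩ B| = 1; needs |A ∖ B| = 2 — false.

0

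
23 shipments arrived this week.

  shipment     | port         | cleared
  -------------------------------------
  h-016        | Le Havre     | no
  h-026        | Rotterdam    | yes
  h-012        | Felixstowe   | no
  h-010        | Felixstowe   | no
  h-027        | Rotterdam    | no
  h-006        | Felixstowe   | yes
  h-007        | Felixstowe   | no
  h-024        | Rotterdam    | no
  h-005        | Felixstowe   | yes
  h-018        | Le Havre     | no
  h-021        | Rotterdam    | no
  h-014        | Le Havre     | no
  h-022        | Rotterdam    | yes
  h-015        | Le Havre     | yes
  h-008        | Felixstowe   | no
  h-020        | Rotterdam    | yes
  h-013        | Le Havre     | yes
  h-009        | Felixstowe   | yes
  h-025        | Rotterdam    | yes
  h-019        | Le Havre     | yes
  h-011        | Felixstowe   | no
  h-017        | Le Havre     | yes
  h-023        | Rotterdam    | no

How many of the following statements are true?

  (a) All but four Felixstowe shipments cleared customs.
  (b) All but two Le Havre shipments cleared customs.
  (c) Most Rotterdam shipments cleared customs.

(a) Felixstowe: |A| = 8, |A ∩ B| = 3; needs |A ∖ B| = 4 — false.
(b) Le Havre: |A| = 7, |A ∩ B| = 4; needs |A ∖ B| = 2 — false.
(c) Rotterdam: |A| = 8, |A ∩ B| = 4; needs |A ∩ B| > |A ∖ B| — false.

0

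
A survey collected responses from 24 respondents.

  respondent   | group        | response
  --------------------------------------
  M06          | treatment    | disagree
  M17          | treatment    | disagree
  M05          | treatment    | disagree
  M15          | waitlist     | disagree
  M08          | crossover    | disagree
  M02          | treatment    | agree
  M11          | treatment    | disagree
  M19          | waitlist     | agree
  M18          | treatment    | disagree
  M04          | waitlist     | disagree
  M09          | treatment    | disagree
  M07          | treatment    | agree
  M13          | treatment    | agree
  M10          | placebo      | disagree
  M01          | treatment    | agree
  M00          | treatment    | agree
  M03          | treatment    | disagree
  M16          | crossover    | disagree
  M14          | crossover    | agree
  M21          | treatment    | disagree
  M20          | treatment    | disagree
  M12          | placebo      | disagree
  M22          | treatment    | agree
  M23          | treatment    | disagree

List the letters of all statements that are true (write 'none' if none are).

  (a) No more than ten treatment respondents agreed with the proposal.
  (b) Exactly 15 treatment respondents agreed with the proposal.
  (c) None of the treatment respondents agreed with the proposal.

(a)

|A| = 16, |A ∩ B| = 6, |A ∖ B| = 10.
(a) |A ∩ B| ≤ 10: holds.
(b) |A ∩ B| = 15: fails.
(c) A ∩ B = ∅ (|A ∩ B| = 0): fails.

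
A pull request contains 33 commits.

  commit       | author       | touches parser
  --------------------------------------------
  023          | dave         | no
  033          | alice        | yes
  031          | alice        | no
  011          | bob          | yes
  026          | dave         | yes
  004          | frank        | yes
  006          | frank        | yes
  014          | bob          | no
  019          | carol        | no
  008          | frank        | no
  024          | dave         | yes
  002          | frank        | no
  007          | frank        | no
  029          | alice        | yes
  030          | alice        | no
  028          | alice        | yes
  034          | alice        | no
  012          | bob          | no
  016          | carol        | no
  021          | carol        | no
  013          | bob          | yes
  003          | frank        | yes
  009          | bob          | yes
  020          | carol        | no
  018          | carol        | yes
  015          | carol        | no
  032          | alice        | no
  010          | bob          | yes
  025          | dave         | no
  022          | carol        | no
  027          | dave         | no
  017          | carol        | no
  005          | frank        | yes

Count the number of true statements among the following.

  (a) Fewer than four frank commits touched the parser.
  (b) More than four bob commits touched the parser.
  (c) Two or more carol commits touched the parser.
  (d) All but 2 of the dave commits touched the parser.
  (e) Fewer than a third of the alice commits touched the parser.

(a) frank: |A| = 7, |A ∩ B| = 4; needs |A ∩ B| < 4 — false.
(b) bob: |A| = 6, |A ∩ B| = 4; needs |A ∩ B| > 4 — false.
(c) carol: |A| = 8, |A ∩ B| = 1; needs |A ∩ B| ≥ 2 — false.
(d) dave: |A| = 5, |A ∩ B| = 2; needs |A ∖ B| = 2 — false.
(e) alice: |A| = 7, |A ∩ B| = 3; needs |A ∩ B| / |A| < 1/3 — false.

0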